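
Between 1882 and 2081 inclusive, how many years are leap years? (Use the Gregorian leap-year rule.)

Multiples of 4 in [1882,2081]: 50.
Of those, multiples of 100: 2 (not leap unless ÷400).
Multiples of 400: 1.
Leap years = 50 − 2 + 1 = 49.

49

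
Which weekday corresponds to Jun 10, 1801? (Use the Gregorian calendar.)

Wednesday

Doomsday rule: the anchor day for the 1800s is Friday. For year 01: 1÷12 = 0 r 1, and 1÷4 = 0, so 0+1+0 = 1.
Friday + 1 ≡ Saturday — that's 1801's doomsday.
In June the doomsday date is Jun 6.
Jun 10 is 4 days after Jun 6; 4 mod 7 = 4, so Saturday + 4 = Wednesday.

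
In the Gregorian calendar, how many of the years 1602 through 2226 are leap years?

151

Multiples of 4 in [1602,2226]: 156.
Of those, multiples of 100: 6 (not leap unless ÷400).
Multiples of 400: 1.
Leap years = 156 − 6 + 1 = 151.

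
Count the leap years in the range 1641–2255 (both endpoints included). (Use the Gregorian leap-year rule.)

148

Multiples of 4 in [1641,2255]: 153.
Of those, multiples of 100: 6 (not leap unless ÷400).
Multiples of 400: 1.
Leap years = 153 − 6 + 1 = 148.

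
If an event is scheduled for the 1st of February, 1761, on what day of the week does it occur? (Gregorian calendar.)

Doomsday rule: the anchor day for the 1700s is Sunday. For year 61: 61÷12 = 5 r 1, and 1÷4 = 0, so 5+1+0 = 6.
Sunday + 6 ≡ Saturday — that's 1761's doomsday.
In February the doomsday date is Feb 28 (1761 is not a leap year).
Feb 1 is 27 days before Feb 28; 27 mod 7 = 6, so Saturday − 6 = Sunday.

Sunday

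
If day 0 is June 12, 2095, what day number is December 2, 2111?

Jun 12, 2095 → Jun 12, 2096: 366 days (Feb 29, 2096 is in that span).
Jun 12, 2096 → Jun 12, 2097: 365 days.
Jun 12, 2097 → Jun 12, 2098: 365 days.
Jun 12, 2098 → Jun 12, 2099: 365 days.
Jun 12, 2099 → Jun 12, 2100: 365 days.
Jun 12, 2100 → Jun 12, 2101: 365 days.
Jun 12, 2101 → Jun 12, 2102: 365 days.
Jun 12, 2102 → Jun 12, 2103: 365 days.
Jun 12, 2103 → Jun 12, 2104: 366 days (Feb 29, 2104 is in that span).
Jun 12, 2104 → Jun 12, 2105: 365 days.
Jun 12, 2105 → Jun 12, 2106: 365 days.
Jun 12, 2106 → Jun 12, 2107: 365 days.
Jun 12, 2107 → Jun 12, 2108: 366 days (Feb 29, 2108 is in that span).
Jun 12, 2108 → Jun 12, 2109: 365 days.
Jun 12, 2109 → Jun 12, 2110: 365 days.
Jun 12, 2110 → Jun 12, 2111: 365 days.
Jun 12, 2111 → Jul 12, 2111: 30 days (June has 30).
Jul 12, 2111 → Aug 12, 2111: 31 days (July has 31).
Aug 12, 2111 → Sep 12, 2111: 31 days (August has 31).
Sep 12, 2111 → Oct 12, 2111: 30 days (September has 30).
Oct 12, 2111 → Nov 12, 2111: 31 days (October has 31).
Nov 12, 2111 → Dec 2, 2111: 20 days.
Total: 6016 days.

6016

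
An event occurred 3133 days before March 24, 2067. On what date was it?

−365 (one year) → Mar 24, 2066 (2768 left).
−365 (one year) → Mar 24, 2065 (2403 left).
−365 (one year) → Mar 24, 2064 (2038 left).
−366 (one year; includes Feb 29, 2064) → Mar 24, 2063 (1672 left).
−365 (one year) → Mar 24, 2062 (1307 left).
−365 (one year) → Mar 24, 2061 (942 left).
−365 (one year) → Mar 24, 2060 (577 left).
−366 (one year; includes Feb 29, 2060) → Mar 24, 2059 (211 left).
−24 → Feb 28, 2059 (end of Feb, 28 days; 187 left).
−28 → Jan 31, 2059 (end of Jan, 31 days; 159 left).
−31 → Dec 31, 2058 (end of Dec, 31 days; 128 left).
−31 → Nov 30, 2058 (end of Nov, 30 days; 97 left).
−30 → Oct 31, 2058 (end of Oct, 31 days; 67 left).
−31 → Sep 30, 2058 (end of Sep, 30 days; 36 left).
−30 → Aug 31, 2058 (end of Aug, 31 days; 6 left).
−6 → Aug 25, 2058.

August 25, 2058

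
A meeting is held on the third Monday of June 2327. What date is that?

June 1, 2327 is a Wednesday.
The first Monday is therefore June 6 (5 days later).
The third Monday is 6 + 2×7 = June 20.

June 20, 2327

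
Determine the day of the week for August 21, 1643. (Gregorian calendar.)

Doomsday rule: the anchor day for the 1600s is Tuesday. For year 43: 43÷12 = 3 r 7, and 7÷4 = 1, so 3+7+1 = 11.
Tuesday + 11 ≡ Saturday — that's 1643's doomsday.
In August the doomsday date is Aug 8.
Aug 21 is 13 days after Aug 8; 13 mod 7 = 6, so Saturday + 6 = Friday.

Friday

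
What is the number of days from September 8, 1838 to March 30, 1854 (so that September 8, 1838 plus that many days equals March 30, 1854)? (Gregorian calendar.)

5682

Sep 8, 1838 → Sep 8, 1839: 365 days.
Sep 8, 1839 → Sep 8, 1840: 366 days (Feb 29, 1840 is in that span).
Sep 8, 1840 → Sep 8, 1841: 365 days.
Sep 8, 1841 → Sep 8, 1842: 365 days.
Sep 8, 1842 → Sep 8, 1843: 365 days.
Sep 8, 1843 → Sep 8, 1844: 366 days (Feb 29, 1844 is in that span).
Sep 8, 1844 → Sep 8, 1845: 365 days.
Sep 8, 1845 → Sep 8, 1846: 365 days.
Sep 8, 1846 → Sep 8, 1847: 365 days.
Sep 8, 1847 → Sep 8, 1848: 366 days (Feb 29, 1848 is in that span).
Sep 8, 1848 → Sep 8, 1849: 365 days.
Sep 8, 1849 → Sep 8, 1850: 365 days.
Sep 8, 1850 → Sep 8, 1851: 365 days.
Sep 8, 1851 → Sep 8, 1852: 366 days (Feb 29, 1852 is in that span).
Sep 8, 1852 → Sep 8, 1853: 365 days.
Sep 8, 1853 → Oct 8, 1853: 30 days (September has 30).
Oct 8, 1853 → Nov 8, 1853: 31 days (October has 31).
Nov 8, 1853 → Dec 8, 1853: 30 days (November has 30).
Dec 8, 1853 → Jan 8, 1854: 31 days (December has 31).
Jan 8, 1854 → Feb 8, 1854: 31 days (January has 31).
Feb 8, 1854 → Mar 8, 1854: 28 days (February has 28).
Mar 8, 1854 → Mar 30, 1854: 22 days.
Total: 5682 days.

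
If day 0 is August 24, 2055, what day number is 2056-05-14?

264

Aug 24, 2055 → Sep 24, 2055: 31 days (August has 31).
Sep 24, 2055 → Oct 24, 2055: 30 days (September has 30).
Oct 24, 2055 → Nov 24, 2055: 31 days (October has 31).
Nov 24, 2055 → Dec 24, 2055: 30 days (November has 30).
Dec 24, 2055 → Jan 24, 2056: 31 days (December has 31).
Jan 24, 2056 → Feb 24, 2056: 31 days (January has 31).
Feb 24, 2056 → Mar 24, 2056: 29 days (February has 29).
Mar 24, 2056 → Apr 24, 2056: 31 days (March has 31).
Apr 24, 2056 → May 14, 2056: 20 days.
Total: 264 days.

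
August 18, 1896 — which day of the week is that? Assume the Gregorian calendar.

Doomsday rule: the anchor day for the 1800s is Friday. For year 96: 96÷12 = 8 r 0, and 0÷4 = 0, so 8+0+0 = 8.
Friday + 8 ≡ Saturday — that's 1896's doomsday.
In August the doomsday date is Aug 8.
Aug 18 is 10 days after Aug 8; 10 mod 7 = 3, so Saturday + 3 = Tuesday.

Tuesday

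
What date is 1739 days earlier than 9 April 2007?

July 5, 2002

−365 (one year) → Apr 9, 2006 (1374 left).
−365 (one year) → Apr 9, 2005 (1009 left).
−365 (one year) → Apr 9, 2004 (644 left).
−366 (one year; includes Feb 29, 2004) → Apr 9, 2003 (278 left).
−9 → Mar 31, 2003 (end of Mar, 31 days; 269 left).
−31 → Feb 28, 2003 (end of Feb, 28 days; 238 left).
−28 → Jan 31, 2003 (end of Jan, 31 days; 210 left).
−31 → Dec 31, 2002 (end of Dec, 31 days; 179 left).
−31 → Nov 30, 2002 (end of Nov, 30 days; 148 left).
−30 → Oct 31, 2002 (end of Oct, 31 days; 118 left).
−31 → Sep 30, 2002 (end of Sep, 30 days; 87 left).
−30 → Aug 31, 2002 (end of Aug, 31 days; 57 left).
−31 → Jul 31, 2002 (end of Jul, 31 days; 26 left).
−26 → Jul 5, 2002.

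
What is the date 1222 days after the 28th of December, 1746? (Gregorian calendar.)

+365 (one year) → Dec 28, 1747 (857 left).
+366 (one year; includes Feb 29, 1748) → Dec 28, 1748 (491 left).
+365 (one year) → Dec 28, 1749 (126 left).
Dec has 31 days: +4 → Jan 1, 1750 (122 left).
Jan has 31 days: +31 → Feb 1, 1750 (91 left).
Feb has 28 days: +28 → Mar 1, 1750 (63 left).
Mar has 31 days: +31 → Apr 1, 1750 (32 left).
Apr has 30 days: +30 → May 1, 1750 (2 left).
+2 → May 3, 1750.

May 3, 1750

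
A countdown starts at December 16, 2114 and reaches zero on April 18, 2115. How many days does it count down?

Dec 16, 2114 → Jan 16, 2115: 31 days (December has 31).
Jan 16, 2115 → Feb 16, 2115: 31 days (January has 31).
Feb 16, 2115 → Mar 16, 2115: 28 days (February has 28).
Mar 16, 2115 → Apr 16, 2115: 31 days (March has 31).
Apr 16, 2115 → Apr 18, 2115: 2 days.
Total: 123 days.

123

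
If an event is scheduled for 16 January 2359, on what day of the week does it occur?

Doomsday rule: the anchor day for the 2300s is Wednesday. For year 59: 59÷12 = 4 r 11, and 11÷4 = 2, so 4+11+2 = 17.
Wednesday + 17 ≡ Saturday — that's 2359's doomsday.
In January the doomsday date is Jan 3 (2359 is not a leap year).
Jan 16 is 13 days after Jan 3; 13 mod 7 = 6, so Saturday + 6 = Friday.

Friday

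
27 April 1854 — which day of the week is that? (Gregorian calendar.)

Thursday

Doomsday rule: the anchor day for the 1800s is Friday. For year 54: 54÷12 = 4 r 6, and 6÷4 = 1, so 4+6+1 = 11.
Friday + 11 ≡ Tuesday — that's 1854's doomsday.
In April the doomsday date is Apr 4.
Apr 27 is 23 days after Apr 4; 23 mod 7 = 2, so Tuesday + 2 = Thursday.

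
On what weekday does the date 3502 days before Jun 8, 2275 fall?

Sunday

Jun 8, 2275 is a Tuesday.
3502 mod 7 = 2, so 3502 days before a Tuesday is Tuesday − 2 = Sunday.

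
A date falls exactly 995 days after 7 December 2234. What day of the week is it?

First find the weekday of Dec 7, 2234. Doomsday rule: the anchor day for the 2200s is Friday. For year 34: 34÷12 = 2 r 10, and 10÷4 = 2, so 2+10+2 = 14.
Friday + 14 ≡ Friday — that's 2234's doomsday.
In December the doomsday date is Dec 12.
Dec 7 is 5 days before Dec 12; 5 mod 7 = 5, so Friday − 5 = Sunday.
995 mod 7 = 1, so 995 days after a Sunday is Sunday + 1 = Monday.

Monday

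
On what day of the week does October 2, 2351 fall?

Doomsday rule: the anchor day for the 2300s is Wednesday. For year 51: 51÷12 = 4 r 3, and 3÷4 = 0, so 4+3+0 = 7.
Wednesday + 7 ≡ Wednesday — that's 2351's doomsday.
In October the doomsday date is Oct 10.
Oct 2 is 8 days before Oct 10; 8 mod 7 = 1, so Wednesday − 1 = Tuesday.

Tuesday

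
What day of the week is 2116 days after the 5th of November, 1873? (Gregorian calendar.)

First find the weekday of Nov 5, 1873. Doomsday rule: the anchor day for the 1800s is Friday. For year 73: 73÷12 = 6 r 1, and 1÷4 = 0, so 6+1+0 = 7.
Friday + 7 ≡ Friday — that's 1873's doomsday.
In November the doomsday date is Nov 7.
Nov 5 is 2 days before Nov 7; 2 mod 7 = 2, so Friday − 2 = Wednesday.
2116 mod 7 = 2, so 2116 days after a Wednesday is Wednesday + 2 = Friday.

Friday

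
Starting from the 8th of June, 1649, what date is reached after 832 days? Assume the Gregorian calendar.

+365 (one year) → Jun 8, 1650 (467 left).
+365 (one year) → Jun 8, 1651 (102 left).
Jun has 30 days: +23 → Jul 1, 1651 (79 left).
Jul has 31 days: +31 → Aug 1, 1651 (48 left).
Aug has 31 days: +31 → Sep 1, 1651 (17 left).
+17 → Sep 18, 1651.

September 18, 1651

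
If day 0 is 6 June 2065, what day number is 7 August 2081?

Jun 6, 2065 → Jun 6, 2066: 365 days.
Jun 6, 2066 → Jun 6, 2067: 365 days.
Jun 6, 2067 → Jun 6, 2068: 366 days (Feb 29, 2068 is in that span).
Jun 6, 2068 → Jun 6, 2069: 365 days.
Jun 6, 2069 → Jun 6, 2070: 365 days.
Jun 6, 2070 → Jun 6, 2071: 365 days.
Jun 6, 2071 → Jun 6, 2072: 366 days (Feb 29, 2072 is in that span).
Jun 6, 2072 → Jun 6, 2073: 365 days.
Jun 6, 2073 → Jun 6, 2074: 365 days.
Jun 6, 2074 → Jun 6, 2075: 365 days.
Jun 6, 2075 → Jun 6, 2076: 366 days (Feb 29, 2076 is in that span).
Jun 6, 2076 → Jun 6, 2077: 365 days.
Jun 6, 2077 → Jun 6, 2078: 365 days.
Jun 6, 2078 → Jun 6, 2079: 365 days.
Jun 6, 2079 → Jun 6, 2080: 366 days (Feb 29, 2080 is in that span).
Jun 6, 2080 → Jun 6, 2081: 365 days.
Jun 6, 2081 → Jul 6, 2081: 30 days (June has 30).
Jul 6, 2081 → Aug 6, 2081: 31 days (July has 31).
Aug 6, 2081 → Aug 7, 2081: 1 days.
Total: 5906 days.

5906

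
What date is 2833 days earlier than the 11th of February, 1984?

−365 (one year) → Feb 11, 1983 (2468 left).
−365 (one year) → Feb 11, 1982 (2103 left).
−365 (one year) → Feb 11, 1981 (1738 left).
−366 (one year; includes Feb 29, 1980) → Feb 11, 1980 (1372 left).
−365 (one year) → Feb 11, 1979 (1007 left).
−365 (one year) → Feb 11, 1978 (642 left).
−365 (one year) → Feb 11, 1977 (277 left).
−11 → Jan 31, 1977 (end of Jan, 31 days; 266 left).
−31 → Dec 31, 1976 (end of Dec, 31 days; 235 left).
−31 → Nov 30, 1976 (end of Nov, 30 days; 204 left).
−30 → Oct 31, 1976 (end of Oct, 31 days; 174 left).
−31 → Sep 30, 1976 (end of Sep, 30 days; 143 left).
−30 → Aug 31, 1976 (end of Aug, 31 days; 113 left).
−31 → Jul 31, 1976 (end of Jul, 31 days; 82 left).
−31 → Jun 30, 1976 (end of Jun, 30 days; 51 left).
−30 → May 31, 1976 (end of May, 31 days; 21 left).
−21 → May 10, 1976.

May 10, 1976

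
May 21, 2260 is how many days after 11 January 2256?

Jan 11, 2256 → Jan 11, 2257: 366 days (Feb 29, 2256 is in that span).
Jan 11, 2257 → Jan 11, 2258: 365 days.
Jan 11, 2258 → Jan 11, 2259: 365 days.
Jan 11, 2259 → Jan 11, 2260: 365 days.
Jan 11, 2260 → Feb 11, 2260: 31 days (January has 31).
Feb 11, 2260 → Mar 11, 2260: 29 days (February has 29).
Mar 11, 2260 → Apr 11, 2260: 31 days (March has 31).
Apr 11, 2260 → May 11, 2260: 30 days (April has 30).
May 11, 2260 → May 21, 2260: 10 days.
Total: 1592 days.

1592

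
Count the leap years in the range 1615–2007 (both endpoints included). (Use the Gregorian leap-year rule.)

95

Multiples of 4 in [1615,2007]: 98.
Of those, multiples of 100: 4 (not leap unless ÷400).
Multiples of 400: 1.
Leap years = 98 − 4 + 1 = 95.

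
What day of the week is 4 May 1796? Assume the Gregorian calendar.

Doomsday rule: the anchor day for the 1700s is Sunday. For year 96: 96÷12 = 8 r 0, and 0÷4 = 0, so 8+0+0 = 8.
Sunday + 8 ≡ Monday — that's 1796's doomsday.
In May the doomsday date is May 9.
May 4 is 5 days before May 9; 5 mod 7 = 5, so Monday − 5 = Wednesday.

Wednesday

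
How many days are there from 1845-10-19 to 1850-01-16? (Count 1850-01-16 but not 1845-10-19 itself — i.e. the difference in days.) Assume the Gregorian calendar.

Oct 19, 1845 → Oct 19, 1846: 365 days.
Oct 19, 1846 → Oct 19, 1847: 365 days.
Oct 19, 1847 → Oct 19, 1848: 366 days (Feb 29, 1848 is in that span).
Oct 19, 1848 → Oct 19, 1849: 365 days.
Oct 19, 1849 → Nov 19, 1849: 31 days (October has 31).
Nov 19, 1849 → Dec 19, 1849: 30 days (November has 30).
Dec 19, 1849 → Jan 16, 1850: 28 days.
Total: 1550 days.

1550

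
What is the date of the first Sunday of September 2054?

September 1, 2054 is a Tuesday.
The first Sunday is therefore September 6 (5 days later).

September 6, 2054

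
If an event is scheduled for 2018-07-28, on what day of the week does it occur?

January 1, 2018 is a Monday.
Jan 1, 2018 → Feb 1, 2018: 31 days (January has 31).
Feb 1, 2018 → Mar 1, 2018: 28 days (February has 28).
Mar 1, 2018 → Apr 1, 2018: 31 days (March has 31).
Apr 1, 2018 → May 1, 2018: 30 days (April has 30).
May 1, 2018 → Jun 1, 2018: 31 days (May has 31).
Jun 1, 2018 → Jul 1, 2018: 30 days (June has 30).
Jul 1, 2018 → Jul 28, 2018: 27 days.
Total: 208 days.
208 mod 7 = 5, so Monday + 5 = Saturday.

Saturday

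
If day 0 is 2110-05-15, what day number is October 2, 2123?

4888

May 15, 2110 → May 15, 2111: 365 days.
May 15, 2111 → May 15, 2112: 366 days (Feb 29, 2112 is in that span).
May 15, 2112 → May 15, 2113: 365 days.
May 15, 2113 → May 15, 2114: 365 days.
May 15, 2114 → May 15, 2115: 365 days.
May 15, 2115 → May 15, 2116: 366 days (Feb 29, 2116 is in that span).
May 15, 2116 → May 15, 2117: 365 days.
May 15, 2117 → May 15, 2118: 365 days.
May 15, 2118 → May 15, 2119: 365 days.
May 15, 2119 → May 15, 2120: 366 days (Feb 29, 2120 is in that span).
May 15, 2120 → May 15, 2121: 365 days.
May 15, 2121 → May 15, 2122: 365 days.
May 15, 2122 → May 15, 2123: 365 days.
May 15, 2123 → Jun 15, 2123: 31 days (May has 31).
Jun 15, 2123 → Jul 15, 2123: 30 days (June has 30).
Jul 15, 2123 → Aug 15, 2123: 31 days (July has 31).
Aug 15, 2123 → Sep 15, 2123: 31 days (August has 31).
Sep 15, 2123 → Oct 2, 2123: 17 days.
Total: 4888 days.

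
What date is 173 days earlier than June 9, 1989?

December 18, 1988

−9 → May 31, 1989 (end of May, 31 days; 164 left).
−31 → Apr 30, 1989 (end of Apr, 30 days; 133 left).
−30 → Mar 31, 1989 (end of Mar, 31 days; 103 left).
−31 → Feb 28, 1989 (end of Feb, 28 days; 72 left).
−28 → Jan 31, 1989 (end of Jan, 31 days; 44 left).
−31 → Dec 31, 1988 (end of Dec, 31 days; 13 left).
−13 → Dec 18, 1988.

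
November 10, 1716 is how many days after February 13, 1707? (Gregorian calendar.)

3558

Feb 13, 1707 → Feb 13, 1708: 365 days.
Feb 13, 1708 → Feb 13, 1709: 366 days (Feb 29, 1708 is in that span).
Feb 13, 1709 → Feb 13, 1710: 365 days.
Feb 13, 1710 → Feb 13, 1711: 365 days.
Feb 13, 1711 → Feb 13, 1712: 365 days.
Feb 13, 1712 → Feb 13, 1713: 366 days (Feb 29, 1712 is in that span).
Feb 13, 1713 → Feb 13, 1714: 365 days.
Feb 13, 1714 → Feb 13, 1715: 365 days.
Feb 13, 1715 → Feb 13, 1716: 365 days.
Feb 13, 1716 → Mar 13, 1716: 29 days (February has 29).
Mar 13, 1716 → Apr 13, 1716: 31 days (March has 31).
Apr 13, 1716 → May 13, 1716: 30 days (April has 30).
May 13, 1716 → Jun 13, 1716: 31 days (May has 31).
Jun 13, 1716 → Jul 13, 1716: 30 days (June has 30).
Jul 13, 1716 → Aug 13, 1716: 31 days (July has 31).
Aug 13, 1716 → Sep 13, 1716: 31 days (August has 31).
Sep 13, 1716 → Oct 13, 1716: 30 days (September has 30).
Oct 13, 1716 → Nov 10, 1716: 28 days.
Total: 3558 days.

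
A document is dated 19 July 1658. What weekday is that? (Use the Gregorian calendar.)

Friday

Doomsday rule: the anchor day for the 1600s is Tuesday. For year 58: 58÷12 = 4 r 10, and 10÷4 = 2, so 4+10+2 = 16.
Tuesday + 16 ≡ Thursday — that's 1658's doomsday.
In July the doomsday date is Jul 11.
Jul 19 is 8 days after Jul 11; 8 mod 7 = 1, so Thursday + 1 = Friday.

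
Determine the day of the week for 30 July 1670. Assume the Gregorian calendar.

Wednesday

Doomsday rule: the anchor day for the 1600s is Tuesday. For year 70: 70÷12 = 5 r 10, and 10÷4 = 2, so 5+10+2 = 17.
Tuesday + 17 ≡ Friday — that's 1670's doomsday.
In July the doomsday date is Jul 11.
Jul 30 is 19 days after Jul 11; 19 mod 7 = 5, so Friday + 5 = Wednesday.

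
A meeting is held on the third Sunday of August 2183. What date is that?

August 1, 2183 is a Friday.
The first Sunday is therefore August 3 (2 days later).
The third Sunday is 3 + 2×7 = August 17.

August 17, 2183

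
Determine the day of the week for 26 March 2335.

Doomsday rule: the anchor day for the 2300s is Wednesday. For year 35: 35÷12 = 2 r 11, and 11÷4 = 2, so 2+11+2 = 15.
Wednesday + 15 ≡ Thursday — that's 2335's doomsday.
In March the doomsday date is Mar 14.
Mar 26 is 12 days after Mar 14; 12 mod 7 = 5, so Thursday + 5 = Tuesday.

Tuesday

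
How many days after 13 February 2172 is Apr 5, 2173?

Feb 13, 2172 → Feb 13, 2173: 366 days (Feb 29, 2172 is in that span).
Feb 13, 2173 → Mar 13, 2173: 28 days (February has 28).
Mar 13, 2173 → Apr 5, 2173: 23 days.
Total: 417 days.

417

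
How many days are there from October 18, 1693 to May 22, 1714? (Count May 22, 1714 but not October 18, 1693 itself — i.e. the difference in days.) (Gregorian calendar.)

Oct 18, 1693 → Oct 18, 1694: 365 days.
Oct 18, 1694 → Oct 18, 1695: 365 days.
Oct 18, 1695 → Oct 18, 1696: 366 days (Feb 29, 1696 is in that span).
Oct 18, 1696 → Oct 18, 1697: 365 days.
Oct 18, 1697 → Oct 18, 1698: 365 days.
Oct 18, 1698 → Oct 18, 1699: 365 days.
Oct 18, 1699 → Oct 18, 1700: 365 days.
Oct 18, 1700 → Oct 18, 1701: 365 days.
Oct 18, 1701 → Oct 18, 1702: 365 days.
Oct 18, 1702 → Oct 18, 1703: 365 days.
Oct 18, 1703 → Oct 18, 1704: 366 days (Feb 29, 1704 is in that span).
Oct 18, 1704 → Oct 18, 1705: 365 days.
Oct 18, 1705 → Oct 18, 1706: 365 days.
Oct 18, 1706 → Oct 18, 1707: 365 days.
Oct 18, 1707 → Oct 18, 1708: 366 days (Feb 29, 1708 is in that span).
Oct 18, 1708 → Oct 18, 1709: 365 days.
Oct 18, 1709 → Oct 18, 1710: 365 days.
Oct 18, 1710 → Oct 18, 1711: 365 days.
Oct 18, 1711 → Oct 18, 1712: 366 days (Feb 29, 1712 is in that span).
Oct 18, 1712 → Oct 18, 1713: 365 days.
Oct 18, 1713 → Nov 18, 1713: 31 days (October has 31).
Nov 18, 1713 → Dec 18, 1713: 30 days (November has 30).
Dec 18, 1713 → Jan 18, 1714: 31 days (December has 31).
Jan 18, 1714 → Feb 18, 1714: 31 days (January has 31).
Feb 18, 1714 → Mar 18, 1714: 28 days (February has 28).
Mar 18, 1714 → Apr 18, 1714: 31 days (March has 31).
Apr 18, 1714 → May 18, 1714: 30 days (April has 30).
May 18, 1714 → May 22, 1714: 4 days.
Total: 7520 days.

7520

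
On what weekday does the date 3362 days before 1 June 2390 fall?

First find the weekday of Jun 1, 2390. Doomsday rule: the anchor day for the 2300s is Wednesday. For year 90: 90÷12 = 7 r 6, and 6÷4 = 1, so 7+6+1 = 14.
Wednesday + 14 ≡ Wednesday — that's 2390's doomsday.
In June the doomsday date is Jun 6.
Jun 1 is 5 days before Jun 6; 5 mod 7 = 5, so Wednesday − 5 = Friday.
3362 mod 7 = 2, so 3362 days before a Friday is Friday − 2 = Wednesday.

Wednesday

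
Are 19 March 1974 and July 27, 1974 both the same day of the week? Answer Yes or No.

No

From Mar 19, 1974 to Jul 27, 1974 is 130 days.
130 mod 7 = 4, so they are different weekdays.
(Mar 19, 1974 is a Tuesday; Jul 27, 1974 is a Saturday.)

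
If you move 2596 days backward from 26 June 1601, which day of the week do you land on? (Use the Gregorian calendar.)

Wednesday

Jun 26, 1601 is a Tuesday.
2596 mod 7 = 6, so 2596 days before a Tuesday is Tuesday − 6 = Wednesday.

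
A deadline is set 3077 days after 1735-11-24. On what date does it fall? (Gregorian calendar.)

April 27, 1744

+366 (one year; includes Feb 29, 1736) → Nov 24, 1736 (2711 left).
+365 (one year) → Nov 24, 1737 (2346 left).
+365 (one year) → Nov 24, 1738 (1981 left).
+365 (one year) → Nov 24, 1739 (1616 left).
+366 (one year; includes Feb 29, 1740) → Nov 24, 1740 (1250 left).
+365 (one year) → Nov 24, 1741 (885 left).
+365 (one year) → Nov 24, 1742 (520 left).
+365 (one year) → Nov 24, 1743 (155 left).
Nov has 30 days: +7 → Dec 1, 1743 (148 left).
Dec has 31 days: +31 → Jan 1, 1744 (117 left).
Jan has 31 days: +31 → Feb 1, 1744 (86 left).
Feb has 29 days: +29 → Mar 1, 1744 (57 left).
Mar has 31 days: +31 → Apr 1, 1744 (26 left).
+26 → Apr 27, 1744.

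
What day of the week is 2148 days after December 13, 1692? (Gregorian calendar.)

Friday

Dec 13, 1692 is a Saturday.
2148 mod 7 = 6, so 2148 days after a Saturday is Saturday + 6 = Friday.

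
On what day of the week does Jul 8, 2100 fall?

Doomsday rule: the anchor day for the 2100s is Sunday. For year 00: 0÷12 = 0 r 0, and 0÷4 = 0, so 0+0+0 = 0.
Sunday + 0 ≡ Sunday — that's 2100's doomsday.
In July the doomsday date is Jul 11.
Jul 8 is 3 days before Jul 11; 3 mod 7 = 3, so Sunday − 3 = Thursday.

Thursday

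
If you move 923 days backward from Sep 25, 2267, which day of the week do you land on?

Thursday

First find the weekday of Sep 25, 2267. Doomsday rule: the anchor day for the 2200s is Friday. For year 67: 67÷12 = 5 r 7, and 7÷4 = 1, so 5+7+1 = 13.
Friday + 13 ≡ Thursday — that's 2267's doomsday.
In September the doomsday date is Sep 5.
Sep 25 is 20 days after Sep 5; 20 mod 7 = 6, so Thursday + 6 = Wednesday.
923 mod 7 = 6, so 923 days before a Wednesday is Wednesday − 6 = Thursday.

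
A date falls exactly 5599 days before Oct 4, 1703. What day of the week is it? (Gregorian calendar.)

Friday

Oct 4, 1703 is a Thursday.
5599 mod 7 = 6, so 5599 days before a Thursday is Thursday − 6 = Friday.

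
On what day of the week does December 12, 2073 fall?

Tuesday

January 1, 2073 is a Sunday.
Jan 1, 2073 → Feb 1, 2073: 31 days (January has 31).
Feb 1, 2073 → Mar 1, 2073: 28 days (February has 28).
Mar 1, 2073 → Apr 1, 2073: 31 days (March has 31).
Apr 1, 2073 → May 1, 2073: 30 days (April has 30).
May 1, 2073 → Jun 1, 2073: 31 days (May has 31).
Jun 1, 2073 → Jul 1, 2073: 30 days (June has 30).
Jul 1, 2073 → Aug 1, 2073: 31 days (July has 31).
Aug 1, 2073 → Sep 1, 2073: 31 days (August has 31).
Sep 1, 2073 → Oct 1, 2073: 30 days (September has 30).
Oct 1, 2073 → Nov 1, 2073: 31 days (October has 31).
Nov 1, 2073 → Dec 1, 2073: 30 days (November has 30).
Dec 1, 2073 → Dec 12, 2073: 11 days.
Total: 345 days.
345 mod 7 = 2, so Sunday + 2 = Tuesday.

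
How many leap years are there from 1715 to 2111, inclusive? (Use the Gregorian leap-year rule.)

Multiples of 4 in [1715,2111]: 99.
Of those, multiples of 100: 4 (not leap unless ÷400).
Multiples of 400: 1.
Leap years = 99 − 4 + 1 = 96.

96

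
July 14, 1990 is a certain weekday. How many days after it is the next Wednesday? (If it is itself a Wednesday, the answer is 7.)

4

Jul 14, 1990 is a Saturday.
From Saturday to the next Wednesday is 4 days.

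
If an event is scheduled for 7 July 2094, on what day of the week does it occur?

Wednesday

Doomsday rule: the anchor day for the 2000s is Tuesday. For year 94: 94÷12 = 7 r 10, and 10÷4 = 2, so 7+10+2 = 19.
Tuesday + 19 ≡ Sunday — that's 2094's doomsday.
In July the doomsday date is Jul 11.
Jul 7 is 4 days before Jul 11; 4 mod 7 = 4, so Sunday − 4 = Wednesday.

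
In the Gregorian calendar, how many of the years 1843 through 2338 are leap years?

120

Multiples of 4 in [1843,2338]: 124.
Of those, multiples of 100: 5 (not leap unless ÷400).
Multiples of 400: 1.
Leap years = 124 − 5 + 1 = 120.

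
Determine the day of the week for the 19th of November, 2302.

Doomsday rule: the anchor day for the 2300s is Wednesday. For year 02: 2÷12 = 0 r 2, and 2÷4 = 0, so 0+2+0 = 2.
Wednesday + 2 ≡ Friday — that's 2302's doomsday.
In November the doomsday date is Nov 7.
Nov 19 is 12 days after Nov 7; 12 mod 7 = 5, so Friday + 5 = Wednesday.

Wednesday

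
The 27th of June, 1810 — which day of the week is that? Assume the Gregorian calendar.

Wednesday

Doomsday rule: the anchor day for the 1800s is Friday. For year 10: 10÷12 = 0 r 10, and 10÷4 = 2, so 0+10+2 = 12.
Friday + 12 ≡ Wednesday — that's 1810's doomsday.
In June the doomsday date is Jun 6.
Jun 27 is 21 days after Jun 6; 21 mod 7 = 0, so Wednesday + 0 = Wednesday.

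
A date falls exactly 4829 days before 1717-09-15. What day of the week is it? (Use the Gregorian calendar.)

Thursday

Sep 15, 1717 is a Wednesday.
4829 mod 7 = 6, so 4829 days before a Wednesday is Wednesday − 6 = Thursday.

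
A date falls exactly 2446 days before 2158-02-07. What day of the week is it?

First find the weekday of Feb 7, 2158. Doomsday rule: the anchor day for the 2100s is Sunday. For year 58: 58÷12 = 4 r 10, and 10÷4 = 2, so 4+10+2 = 16.
Sunday + 16 ≡ Tuesday — that's 2158's doomsday.
In February the doomsday date is Feb 28 (2158 is not a leap year).
Feb 7 is 21 days before Feb 28; 21 mod 7 = 0, so Tuesday − 0 = Tuesday.
2446 mod 7 = 3, so 2446 days before a Tuesday is Tuesday − 3 = Saturday.

Saturday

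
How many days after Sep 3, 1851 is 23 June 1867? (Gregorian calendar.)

Sep 3, 1851 → Sep 3, 1852: 366 days (Feb 29, 1852 is in that span).
Sep 3, 1852 → Sep 3, 1853: 365 days.
Sep 3, 1853 → Sep 3, 1854: 365 days.
Sep 3, 1854 → Sep 3, 1855: 365 days.
Sep 3, 1855 → Sep 3, 1856: 366 days (Feb 29, 1856 is in that span).
Sep 3, 1856 → Sep 3, 1857: 365 days.
Sep 3, 1857 → Sep 3, 1858: 365 days.
Sep 3, 1858 → Sep 3, 1859: 365 days.
Sep 3, 1859 → Sep 3, 1860: 366 days (Feb 29, 1860 is in that span).
Sep 3, 1860 → Sep 3, 1861: 365 days.
Sep 3, 1861 → Sep 3, 1862: 365 days.
Sep 3, 1862 → Sep 3, 1863: 365 days.
Sep 3, 1863 → Sep 3, 1864: 366 days (Feb 29, 1864 is in that span).
Sep 3, 1864 → Sep 3, 1865: 365 days.
Sep 3, 1865 → Sep 3, 1866: 365 days.
Sep 3, 1866 → Oct 3, 1866: 30 days (September has 30).
Oct 3, 1866 → Nov 3, 1866: 31 days (October has 31).
Nov 3, 1866 → Dec 3, 1866: 30 days (November has 30).
Dec 3, 1866 → Jan 3, 1867: 31 days (December has 31).
Jan 3, 1867 → Feb 3, 1867: 31 days (January has 31).
Feb 3, 1867 → Mar 3, 1867: 28 days (February has 28).
Mar 3, 1867 → Apr 3, 1867: 31 days (March has 31).
Apr 3, 1867 → May 3, 1867: 30 days (April has 30).
May 3, 1867 → Jun 3, 1867: 31 days (May has 31).
Jun 3, 1867 → Jun 23, 1867: 20 days.
Total: 5772 days.

5772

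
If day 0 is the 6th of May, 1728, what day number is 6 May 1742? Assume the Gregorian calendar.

May 6, 1728 → May 6, 1729: 365 days.
May 6, 1729 → May 6, 1730: 365 days.
May 6, 1730 → May 6, 1731: 365 days.
May 6, 1731 → May 6, 1732: 366 days (Feb 29, 1732 is in that span).
May 6, 1732 → May 6, 1733: 365 days.
May 6, 1733 → May 6, 1734: 365 days.
May 6, 1734 → May 6, 1735: 365 days.
May 6, 1735 → May 6, 1736: 366 days (Feb 29, 1736 is in that span).
May 6, 1736 → May 6, 1737: 365 days.
May 6, 1737 → May 6, 1738: 365 days.
May 6, 1738 → May 6, 1739: 365 days.
May 6, 1739 → May 6, 1740: 366 days (Feb 29, 1740 is in that span).
May 6, 1740 → May 6, 1741: 365 days.
May 6, 1741 → Jun 6, 1741: 31 days (May has 31).
Jun 6, 1741 → Jul 6, 1741: 30 days (June has 30).
Jul 6, 1741 → Aug 6, 1741: 31 days (July has 31).
Aug 6, 1741 → Sep 6, 1741: 31 days (August has 31).
Sep 6, 1741 → Oct 6, 1741: 30 days (September has 30).
Oct 6, 1741 → Nov 6, 1741: 31 days (October has 31).
Nov 6, 1741 → Dec 6, 1741: 30 days (November has 30).
Dec 6, 1741 → Jan 6, 1742: 31 days (December has 31).
Jan 6, 1742 → Feb 6, 1742: 31 days (January has 31).
Feb 6, 1742 → Mar 6, 1742: 28 days (February has 28).
Mar 6, 1742 → Apr 6, 1742: 31 days (March has 31).
Apr 6, 1742 → May 6, 1742: 30 days.
Total: 5113 days.

5113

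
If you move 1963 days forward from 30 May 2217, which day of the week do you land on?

Monday

First find the weekday of May 30, 2217. Doomsday rule: the anchor day for the 2200s is Friday. For year 17: 17÷12 = 1 r 5, and 5÷4 = 1, so 1+5+1 = 7.
Friday + 7 ≡ Friday — that's 2217's doomsday.
In May the doomsday date is May 9.
May 30 is 21 days after May 9; 21 mod 7 = 0, so Friday + 0 = Friday.
1963 mod 7 = 3, so 1963 days after a Friday is Friday + 3 = Monday.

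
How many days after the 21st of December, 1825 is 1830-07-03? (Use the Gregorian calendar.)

1655

Dec 21, 1825 → Dec 21, 1826: 365 days.
Dec 21, 1826 → Dec 21, 1827: 365 days.
Dec 21, 1827 → Dec 21, 1828: 366 days (Feb 29, 1828 is in that span).
Dec 21, 1828 → Dec 21, 1829: 365 days.
Dec 21, 1829 → Jan 21, 1830: 31 days (December has 31).
Jan 21, 1830 → Feb 21, 1830: 31 days (January has 31).
Feb 21, 1830 → Mar 21, 1830: 28 days (February has 28).
Mar 21, 1830 → Apr 21, 1830: 31 days (March has 31).
Apr 21, 1830 → May 21, 1830: 30 days (April has 30).
May 21, 1830 → Jun 21, 1830: 31 days (May has 31).
Jun 21, 1830 → Jul 3, 1830: 12 days.
Total: 1655 days.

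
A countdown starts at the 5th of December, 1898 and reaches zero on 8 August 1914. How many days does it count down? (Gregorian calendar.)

5724

Dec 5, 1898 → Dec 5, 1899: 365 days.
Dec 5, 1899 → Dec 5, 1900: 365 days.
Dec 5, 1900 → Dec 5, 1901: 365 days.
Dec 5, 1901 → Dec 5, 1902: 365 days.
Dec 5, 1902 → Dec 5, 1903: 365 days.
Dec 5, 1903 → Dec 5, 1904: 366 days (Feb 29, 1904 is in that span).
Dec 5, 1904 → Dec 5, 1905: 365 days.
Dec 5, 1905 → Dec 5, 1906: 365 days.
Dec 5, 1906 → Dec 5, 1907: 365 days.
Dec 5, 1907 → Dec 5, 1908: 366 days (Feb 29, 1908 is in that span).
Dec 5, 1908 → Dec 5, 1909: 365 days.
Dec 5, 1909 → Dec 5, 1910: 365 days.
Dec 5, 1910 → Dec 5, 1911: 365 days.
Dec 5, 1911 → Dec 5, 1912: 366 days (Feb 29, 1912 is in that span).
Dec 5, 1912 → Dec 5, 1913: 365 days.
Dec 5, 1913 → Jan 5, 1914: 31 days (December has 31).
Jan 5, 1914 → Feb 5, 1914: 31 days (January has 31).
Feb 5, 1914 → Mar 5, 1914: 28 days (February has 28).
Mar 5, 1914 → Apr 5, 1914: 31 days (March has 31).
Apr 5, 1914 → May 5, 1914: 30 days (April has 30).
May 5, 1914 → Jun 5, 1914: 31 days (May has 31).
Jun 5, 1914 → Jul 5, 1914: 30 days (June has 30).
Jul 5, 1914 → Aug 5, 1914: 31 days (July has 31).
Aug 5, 1914 → Aug 8, 1914: 3 days.
Total: 5724 days.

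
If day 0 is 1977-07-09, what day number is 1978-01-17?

192

Jul 9, 1977 → Aug 9, 1977: 31 days (July has 31).
Aug 9, 1977 → Sep 9, 1977: 31 days (August has 31).
Sep 9, 1977 → Oct 9, 1977: 30 days (September has 30).
Oct 9, 1977 → Nov 9, 1977: 31 days (October has 31).
Nov 9, 1977 → Dec 9, 1977: 30 days (November has 30).
Dec 9, 1977 → Jan 9, 1978: 31 days (December has 31).
Jan 9, 1978 → Jan 17, 1978: 8 days.
Total: 192 days.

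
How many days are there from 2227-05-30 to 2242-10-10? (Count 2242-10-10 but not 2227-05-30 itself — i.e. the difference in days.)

May 30, 2227 → May 30, 2228: 366 days (Feb 29, 2228 is in that span).
May 30, 2228 → May 30, 2229: 365 days.
May 30, 2229 → May 30, 2230: 365 days.
May 30, 2230 → May 30, 2231: 365 days.
May 30, 2231 → May 30, 2232: 366 days (Feb 29, 2232 is in that span).
May 30, 2232 → May 30, 2233: 365 days.
May 30, 2233 → May 30, 2234: 365 days.
May 30, 2234 → May 30, 2235: 365 days.
May 30, 2235 → May 30, 2236: 366 days (Feb 29, 2236 is in that span).
May 30, 2236 → May 30, 2237: 365 days.
May 30, 2237 → May 30, 2238: 365 days.
May 30, 2238 → May 30, 2239: 365 days.
May 30, 2239 → May 30, 2240: 366 days (Feb 29, 2240 is in that span).
May 30, 2240 → May 30, 2241: 365 days.
May 30, 2241 → May 30, 2242: 365 days.
May 30, 2242 → Jun 30, 2242: 31 days (May has 31).
Jun 30, 2242 → Jul 30, 2242: 30 days (June has 30).
Jul 30, 2242 → Aug 30, 2242: 31 days (July has 31).
Aug 30, 2242 → Sep 30, 2242: 31 days (August has 31).
Sep 30, 2242 → Oct 10, 2242: 10 days.
Total: 5612 days.

5612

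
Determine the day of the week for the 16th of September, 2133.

Wednesday

Doomsday rule: the anchor day for the 2100s is Sunday. For year 33: 33÷12 = 2 r 9, and 9÷4 = 2, so 2+9+2 = 13.
Sunday + 13 ≡ Saturday — that's 2133's doomsday.
In September the doomsday date is Sep 5.
Sep 16 is 11 days after Sep 5; 11 mod 7 = 4, so Saturday + 4 = Wednesday.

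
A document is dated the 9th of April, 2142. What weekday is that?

January 1, 2142 is a Monday.
Jan 1, 2142 → Feb 1, 2142: 31 days (January has 31).
Feb 1, 2142 → Mar 1, 2142: 28 days (February has 28).
Mar 1, 2142 → Apr 1, 2142: 31 days (March has 31).
Apr 1, 2142 → Apr 9, 2142: 8 days.
Total: 98 days.
98 mod 7 = 0, so Monday + 0 = Monday.

Monday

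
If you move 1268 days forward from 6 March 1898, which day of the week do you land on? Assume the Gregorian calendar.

Monday

First find the weekday of Mar 6, 1898. Doomsday rule: the anchor day for the 1800s is Friday. For year 98: 98÷12 = 8 r 2, and 2÷4 = 0, so 8+2+0 = 10.
Friday + 10 ≡ Monday — that's 1898's doomsday.
In March the doomsday date is Mar 14.
Mar 6 is 8 days before Mar 14; 8 mod 7 = 1, so Monday − 1 = Sunday.
1268 mod 7 = 1, so 1268 days after a Sunday is Sunday + 1 = Monday.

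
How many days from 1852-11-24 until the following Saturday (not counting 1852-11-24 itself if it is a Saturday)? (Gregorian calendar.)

3

Nov 24, 1852 is a Wednesday.
From Wednesday to the next Saturday is 3 days.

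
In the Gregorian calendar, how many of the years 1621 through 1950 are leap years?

79

Multiples of 4 in [1621,1950]: 82.
Of those, multiples of 100: 3 (not leap unless ÷400).
Multiples of 400: 0.
Leap years = 82 − 3 + 0 = 79.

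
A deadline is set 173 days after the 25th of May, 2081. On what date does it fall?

November 14, 2081

May has 31 days: +7 → Jun 1, 2081 (166 left).
Jun has 30 days: +30 → Jul 1, 2081 (136 left).
Jul has 31 days: +31 → Aug 1, 2081 (105 left).
Aug has 31 days: +31 → Sep 1, 2081 (74 left).
Sep has 30 days: +30 → Oct 1, 2081 (44 left).
Oct has 31 days: +31 → Nov 1, 2081 (13 left).
+13 → Nov 14, 2081.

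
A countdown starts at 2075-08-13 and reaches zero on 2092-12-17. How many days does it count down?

6336

Aug 13, 2075 → Aug 13, 2076: 366 days (Feb 29, 2076 is in that span).
Aug 13, 2076 → Aug 13, 2077: 365 days.
Aug 13, 2077 → Aug 13, 2078: 365 days.
Aug 13, 2078 → Aug 13, 2079: 365 days.
Aug 13, 2079 → Aug 13, 2080: 366 days (Feb 29, 2080 is in that span).
Aug 13, 2080 → Aug 13, 2081: 365 days.
Aug 13, 2081 → Aug 13, 2082: 365 days.
Aug 13, 2082 → Aug 13, 2083: 365 days.
Aug 13, 2083 → Aug 13, 2084: 366 days (Feb 29, 2084 is in that span).
Aug 13, 2084 → Aug 13, 2085: 365 days.
Aug 13, 2085 → Aug 13, 2086: 365 days.
Aug 13, 2086 → Aug 13, 2087: 365 days.
Aug 13, 2087 → Aug 13, 2088: 366 days (Feb 29, 2088 is in that span).
Aug 13, 2088 → Aug 13, 2089: 365 days.
Aug 13, 2089 → Aug 13, 2090: 365 days.
Aug 13, 2090 → Aug 13, 2091: 365 days.
Aug 13, 2091 → Aug 13, 2092: 366 days (Feb 29, 2092 is in that span).
Aug 13, 2092 → Sep 13, 2092: 31 days (August has 31).
Sep 13, 2092 → Oct 13, 2092: 30 days (September has 30).
Oct 13, 2092 → Nov 13, 2092: 31 days (October has 31).
Nov 13, 2092 → Dec 13, 2092: 30 days (November has 30).
Dec 13, 2092 → Dec 17, 2092: 4 days.
Total: 6336 days.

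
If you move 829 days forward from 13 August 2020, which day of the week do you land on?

Sunday

Aug 13, 2020 is a Thursday.
829 mod 7 = 3, so 829 days after a Thursday is Thursday + 3 = Sunday.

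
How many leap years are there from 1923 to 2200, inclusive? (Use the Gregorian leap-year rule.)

Multiples of 4 in [1923,2200]: 70.
Of those, multiples of 100: 3 (not leap unless ÷400).
Multiples of 400: 1.
Leap years = 70 − 3 + 1 = 68.

68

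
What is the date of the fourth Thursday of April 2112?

April 28, 2112

April 1, 2112 is a Friday.
The first Thursday is therefore April 7 (6 days later).
The fourth Thursday is 7 + 3×7 = April 28.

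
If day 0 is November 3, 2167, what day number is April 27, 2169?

541

Nov 3, 2167 → Nov 3, 2168: 366 days (Feb 29, 2168 is in that span).
Nov 3, 2168 → Dec 3, 2168: 30 days (November has 30).
Dec 3, 2168 → Jan 3, 2169: 31 days (December has 31).
Jan 3, 2169 → Feb 3, 2169: 31 days (January has 31).
Feb 3, 2169 → Mar 3, 2169: 28 days (February has 28).
Mar 3, 2169 → Apr 3, 2169: 31 days (March has 31).
Apr 3, 2169 → Apr 27, 2169: 24 days.
Total: 541 days.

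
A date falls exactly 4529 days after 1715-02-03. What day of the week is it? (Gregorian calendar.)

Sunday

Feb 3, 1715 is a Sunday.
4529 mod 7 = 0, so 4529 days after a Sunday is Sunday + 0 = Sunday.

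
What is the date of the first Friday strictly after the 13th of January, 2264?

January 15, 2264

Jan 13, 2264 is a Wednesday.
From Wednesday to the next Friday is 2 days.
Jan 13, 2264 + 2 = Jan 15, 2264.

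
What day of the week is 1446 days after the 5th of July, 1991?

Tuesday

First find the weekday of Jul 5, 1991. Doomsday rule: the anchor day for the 1900s is Wednesday. For year 91: 91÷12 = 7 r 7, and 7÷4 = 1, so 7+7+1 = 15.
Wednesday + 15 ≡ Thursday — that's 1991's doomsday.
In July the doomsday date is Jul 11.
Jul 5 is 6 days before Jul 11; 6 mod 7 = 6, so Thursday − 6 = Friday.
1446 mod 7 = 4, so 1446 days after a Friday is Friday + 4 = Tuesday.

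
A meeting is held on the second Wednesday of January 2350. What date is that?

January 11, 2350

January 1, 2350 is a Sunday.
The first Wednesday is therefore January 4 (3 days later).
The second Wednesday is 4 + 1×7 = January 11.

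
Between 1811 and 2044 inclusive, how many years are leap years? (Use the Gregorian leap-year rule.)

58

Multiples of 4 in [1811,2044]: 59.
Of those, multiples of 100: 2 (not leap unless ÷400).
Multiples of 400: 1.
Leap years = 59 − 2 + 1 = 58.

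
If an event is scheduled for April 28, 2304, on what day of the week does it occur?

Doomsday rule: the anchor day for the 2300s is Wednesday. For year 04: 4÷12 = 0 r 4, and 4÷4 = 1, so 0+4+1 = 5.
Wednesday + 5 ≡ Monday — that's 2304's doomsday.
In April the doomsday date is Apr 4.
Apr 28 is 24 days after Apr 4; 24 mod 7 = 3, so Monday + 3 = Thursday.

Thursday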